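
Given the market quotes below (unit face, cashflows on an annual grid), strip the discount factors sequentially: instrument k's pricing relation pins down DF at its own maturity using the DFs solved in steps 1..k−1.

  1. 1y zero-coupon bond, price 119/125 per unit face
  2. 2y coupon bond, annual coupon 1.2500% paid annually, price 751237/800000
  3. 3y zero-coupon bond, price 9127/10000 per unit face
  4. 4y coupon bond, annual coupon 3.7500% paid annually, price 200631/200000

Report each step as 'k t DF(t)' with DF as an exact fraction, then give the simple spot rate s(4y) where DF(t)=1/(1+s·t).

step 1 [1y] zero: DF = P = 119/125 ≈ 0.952000
step 2 [2y] bond c/1=1/80: DF=(751237/800000 − 1/80·(0.952000))/(1+1/80) = 9157/10000 ≈ 0.915700
step 3 [3y] zero: DF = P = 9127/10000 ≈ 0.912700
step 4 [4y] bond c/1=3/80: DF=(200631/200000 − 3/80·(0.952000+0.915700+0.912700))/(1+3/80) = 1083/1250 ≈ 0.866400

1 1 119/125
2 2 9157/10000
3 3 9127/10000
4 4 1083/1250
s(4y) = (1/(1083/1250) − 1)/(4) = 167/4332 ≈ 3.8550%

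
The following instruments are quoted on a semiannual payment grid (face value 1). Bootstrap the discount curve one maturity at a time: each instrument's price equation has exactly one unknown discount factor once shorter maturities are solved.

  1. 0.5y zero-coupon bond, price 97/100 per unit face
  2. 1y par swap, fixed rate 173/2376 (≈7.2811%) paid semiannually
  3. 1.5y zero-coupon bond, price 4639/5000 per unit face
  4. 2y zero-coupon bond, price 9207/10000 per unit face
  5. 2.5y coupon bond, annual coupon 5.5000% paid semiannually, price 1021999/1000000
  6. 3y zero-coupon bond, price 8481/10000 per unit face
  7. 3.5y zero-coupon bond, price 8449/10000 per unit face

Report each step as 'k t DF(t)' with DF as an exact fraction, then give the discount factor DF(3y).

1 1/2 97/100
2 1 2327/2500
3 3/2 4639/5000
4 2 9207/10000
5 5/2 8943/10000
6 3 8481/10000
7 7/2 8449/10000
DF(3y) = 8481/10000 ≈ 0.848100

step 1 [0.5y] zero: DF = P = 97/100 ≈ 0.970000
step 2 [1y] swap r/2=173/4752: DF=(1 − 173/4752·(0.970000))/(1+173/4752) = 2327/2500 ≈ 0.930800
step 3 [1.5y] zero: DF = P = 4639/5000 ≈ 0.927800
step 4 [2y] zero: DF = P = 9207/10000 ≈ 0.920700
step 5 [2.5y] bond c/2=11/400: DF=(1021999/1000000 − 11/400·(0.970000+0.930800+0.927800+0.920700))/(1+11/400) = 8943/10000 ≈ 0.894300
step 6 [3y] zero: DF = P = 8481/10000 ≈ 0.848100
step 7 [3.5y] zero: DF = P = 8449/10000 ≈ 0.844900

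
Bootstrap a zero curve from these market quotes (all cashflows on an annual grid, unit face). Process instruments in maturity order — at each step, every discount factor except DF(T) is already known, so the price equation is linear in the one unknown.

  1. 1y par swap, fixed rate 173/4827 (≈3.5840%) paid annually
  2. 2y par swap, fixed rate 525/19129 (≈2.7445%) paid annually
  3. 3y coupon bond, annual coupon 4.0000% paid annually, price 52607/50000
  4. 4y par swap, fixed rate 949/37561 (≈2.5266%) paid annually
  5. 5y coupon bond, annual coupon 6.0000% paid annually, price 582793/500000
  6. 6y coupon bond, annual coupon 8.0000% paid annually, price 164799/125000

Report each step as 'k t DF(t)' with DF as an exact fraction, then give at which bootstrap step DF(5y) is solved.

step 1 [1y] swap r/1=173/4827: DF=(1 − 173/4827·(0))/(1+173/4827) = 4827/5000 ≈ 0.965400
step 2 [2y] swap r/1=525/19129: DF=(1 − 525/19129·(0.965400))/(1+525/19129) = 379/400 ≈ 0.947500
step 3 [3y] bond c/1=1/25: DF=(52607/50000 − 1/25·(0.965400+0.947500))/(1+1/25) = 9381/10000 ≈ 0.938100
step 4 [4y] swap r/1=949/37561: DF=(1 − 949/37561·(0.965400+0.947500+0.938100))/(1+949/37561) = 9051/10000 ≈ 0.905100
step 5 [5y] bond c/1=3/50: DF=(582793/500000 − 3/50·(0.965400+0.947500+0.938100+0.905100))/(1+3/50) = 887/1000 ≈ 0.887000
step 6 [6y] bond c/1=2/25: DF=(164799/125000 − 2/25·(0.965400+0.947500+0.938100+0.905100+0.887000))/(1+2/25) = 548/625 ≈ 0.876800

1 1 4827/5000
2 2 379/400
3 3 9381/10000
4 4 9051/10000
5 5 887/1000
6 6 548/625
DF(5y) is solved at step 5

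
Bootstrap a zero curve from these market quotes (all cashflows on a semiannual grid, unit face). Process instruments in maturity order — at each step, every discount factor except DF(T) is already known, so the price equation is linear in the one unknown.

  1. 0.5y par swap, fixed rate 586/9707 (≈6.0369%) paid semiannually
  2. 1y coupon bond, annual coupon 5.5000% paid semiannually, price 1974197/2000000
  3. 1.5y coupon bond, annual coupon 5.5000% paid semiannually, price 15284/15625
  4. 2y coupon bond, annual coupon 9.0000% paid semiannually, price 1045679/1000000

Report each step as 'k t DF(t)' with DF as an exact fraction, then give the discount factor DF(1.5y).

1 1/2 9707/10000
2 1 9347/10000
3 3/2 901/1000
4 2 4399/5000
DF(1.5y) = 901/1000 ≈ 0.901000

step 1 [0.5y] swap r/2=293/9707: DF=(1 − 293/9707·(0))/(1+293/9707) = 9707/10000 ≈ 0.970700
step 2 [1y] bond c/2=11/400: DF=(1974197/2000000 − 11/400·(0.970700))/(1+11/400) = 9347/10000 ≈ 0.934700
step 3 [1.5y] bond c/2=11/400: DF=(15284/15625 − 11/400·(0.970700+0.934700))/(1+11/400) = 901/1000 ≈ 0.901000
step 4 [2y] bond c/2=9/200: DF=(1045679/1000000 − 9/200·(0.970700+0.934700+0.901000))/(1+9/200) = 4399/5000 ≈ 0.879800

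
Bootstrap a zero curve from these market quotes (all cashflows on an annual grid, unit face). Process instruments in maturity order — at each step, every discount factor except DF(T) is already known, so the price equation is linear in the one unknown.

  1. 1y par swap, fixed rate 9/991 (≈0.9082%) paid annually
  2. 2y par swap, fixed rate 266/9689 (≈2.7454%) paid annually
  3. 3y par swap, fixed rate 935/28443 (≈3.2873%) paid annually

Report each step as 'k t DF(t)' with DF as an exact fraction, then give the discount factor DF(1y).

step 1 [1y] swap r/1=9/991: DF=(1 − 9/991·(0))/(1+9/991) = 991/1000 ≈ 0.991000
step 2 [2y] swap r/1=266/9689: DF=(1 − 266/9689·(0.991000))/(1+266/9689) = 2367/2500 ≈ 0.946800
step 3 [3y] swap r/1=935/28443: DF=(1 − 935/28443·(0.991000+0.946800))/(1+935/28443) = 1813/2000 ≈ 0.906500

1 1 991/1000
2 2 2367/2500
3 3 1813/2000
DF(1y) = 991/1000 ≈ 0.991000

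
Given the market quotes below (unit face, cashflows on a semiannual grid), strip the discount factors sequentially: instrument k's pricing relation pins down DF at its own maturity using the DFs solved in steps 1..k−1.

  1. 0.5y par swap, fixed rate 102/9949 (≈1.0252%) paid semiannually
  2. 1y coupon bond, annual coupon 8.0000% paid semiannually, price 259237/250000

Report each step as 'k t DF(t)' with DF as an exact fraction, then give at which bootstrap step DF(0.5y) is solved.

1 1/2 9949/10000
2 1 2397/2500
DF(0.5y) is solved at step 1

step 1 [0.5y] swap r/2=51/9949: DF=(1 − 51/9949·(0))/(1+51/9949) = 9949/10000 ≈ 0.994900
step 2 [1y] bond c/2=1/25: DF=(259237/250000 − 1/25·(0.994900))/(1+1/25) = 2397/2500 ≈ 0.958800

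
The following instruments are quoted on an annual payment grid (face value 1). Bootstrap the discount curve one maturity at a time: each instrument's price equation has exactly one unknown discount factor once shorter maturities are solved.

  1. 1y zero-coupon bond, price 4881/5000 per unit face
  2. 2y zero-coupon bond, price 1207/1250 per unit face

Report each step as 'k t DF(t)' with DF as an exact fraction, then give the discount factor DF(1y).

step 1 [1y] zero: DF = P = 4881/5000 ≈ 0.976200
step 2 [2y] zero: DF = P = 1207/1250 ≈ 0.965600

1 1 4881/5000
2 2 1207/1250
DF(1y) = 4881/5000 ≈ 0.976200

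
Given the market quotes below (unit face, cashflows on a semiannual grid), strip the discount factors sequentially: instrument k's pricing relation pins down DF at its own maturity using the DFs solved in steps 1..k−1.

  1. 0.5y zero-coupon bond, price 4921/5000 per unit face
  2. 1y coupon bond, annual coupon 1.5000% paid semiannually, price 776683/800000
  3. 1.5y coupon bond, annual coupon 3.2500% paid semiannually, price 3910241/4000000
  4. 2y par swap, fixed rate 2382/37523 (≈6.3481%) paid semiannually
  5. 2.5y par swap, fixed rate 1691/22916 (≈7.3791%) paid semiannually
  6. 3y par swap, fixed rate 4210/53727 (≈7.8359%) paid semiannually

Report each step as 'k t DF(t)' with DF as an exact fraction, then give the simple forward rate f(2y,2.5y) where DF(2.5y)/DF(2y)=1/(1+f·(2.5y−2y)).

1 1/2 4921/5000
2 1 9563/10000
3 3/2 9309/10000
4 2 8809/10000
5 5/2 8309/10000
6 3 1579/2000
f(2y,2.5y) = ((8809/10000)/(8309/10000) − 1)/(1/2) = 1000/8309 ≈ 12.0351%

step 1 [0.5y] zero: DF = P = 4921/5000 ≈ 0.984200
step 2 [1y] bond c/2=3/400: DF=(776683/800000 − 3/400·(0.984200))/(1+3/400) = 9563/10000 ≈ 0.956300
step 3 [1.5y] bond c/2=13/800: DF=(3910241/4000000 − 13/800·(0.984200+0.956300))/(1+13/800) = 9309/10000 ≈ 0.930900
step 4 [2y] swap r/2=1191/37523: DF=(1 − 1191/37523·(0.984200+0.956300+0.930900))/(1+1191/37523) = 8809/10000 ≈ 0.880900
step 5 [2.5y] swap r/2=1691/45832: DF=(1 − 1691/45832·(0.984200+0.956300+0.930900+0.880900))/(1+1691/45832) = 8309/10000 ≈ 0.830900
step 6 [3y] swap r/2=2105/53727: DF=(1 − 2105/53727·(0.984200+0.956300+0.930900+0.880900+0.830900))/(1+2105/53727) = 1579/2000 ≈ 0.789500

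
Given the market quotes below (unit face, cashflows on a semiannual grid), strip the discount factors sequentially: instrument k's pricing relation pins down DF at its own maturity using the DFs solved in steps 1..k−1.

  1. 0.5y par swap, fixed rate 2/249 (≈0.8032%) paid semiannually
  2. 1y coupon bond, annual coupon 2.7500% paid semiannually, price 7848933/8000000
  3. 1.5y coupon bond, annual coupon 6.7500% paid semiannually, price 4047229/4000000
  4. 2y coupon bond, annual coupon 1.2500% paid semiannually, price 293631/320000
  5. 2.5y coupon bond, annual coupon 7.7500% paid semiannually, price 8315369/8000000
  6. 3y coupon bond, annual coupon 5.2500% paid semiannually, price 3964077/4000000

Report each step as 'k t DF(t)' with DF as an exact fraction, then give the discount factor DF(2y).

step 1 [0.5y] swap r/2=1/249: DF=(1 − 1/249·(0))/(1+1/249) = 249/250 ≈ 0.996000
step 2 [1y] bond c/2=11/800: DF=(7848933/8000000 − 11/800·(0.996000))/(1+11/800) = 9543/10000 ≈ 0.954300
step 3 [1.5y] bond c/2=27/800: DF=(4047229/4000000 − 27/800·(0.996000+0.954300))/(1+27/800) = 9151/10000 ≈ 0.915100
step 4 [2y] bond c/2=1/160: DF=(293631/320000 − 1/160·(0.996000+0.954300+0.915100))/(1+1/160) = 8941/10000 ≈ 0.894100
step 5 [2.5y] bond c/2=31/800: DF=(8315369/8000000 − 31/800·(0.996000+0.954300+0.915100+0.894100))/(1+31/800) = 2151/2500 ≈ 0.860400
step 6 [3y] bond c/2=21/800: DF=(3964077/4000000 − 21/800·(0.996000+0.954300+0.915100+0.894100+0.860400))/(1+21/800) = 339/400 ≈ 0.847500

1 1/2 249/250
2 1 9543/10000
3 3/2 9151/10000
4 2 8941/10000
5 5/2 2151/2500
6 3 339/400
DF(2y) = 8941/10000 ≈ 0.894100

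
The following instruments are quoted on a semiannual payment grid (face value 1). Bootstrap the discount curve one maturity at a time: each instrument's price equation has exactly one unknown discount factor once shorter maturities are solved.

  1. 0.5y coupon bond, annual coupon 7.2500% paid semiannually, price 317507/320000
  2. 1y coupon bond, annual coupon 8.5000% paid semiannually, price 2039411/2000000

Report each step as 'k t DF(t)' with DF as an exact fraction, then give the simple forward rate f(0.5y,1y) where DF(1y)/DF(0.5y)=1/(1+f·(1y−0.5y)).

step 1 [0.5y] bond c/2=29/800: DF=(317507/320000 − 29/800·(0))/(1+29/800) = 383/400 ≈ 0.957500
step 2 [1y] bond c/2=17/400: DF=(2039411/2000000 − 17/400·(0.957500))/(1+17/400) = 9391/10000 ≈ 0.939100

1 1/2 383/400
2 1 9391/10000
f(0.5y,1y) = ((383/400)/(9391/10000) − 1)/(1/2) = 368/9391 ≈ 3.9186%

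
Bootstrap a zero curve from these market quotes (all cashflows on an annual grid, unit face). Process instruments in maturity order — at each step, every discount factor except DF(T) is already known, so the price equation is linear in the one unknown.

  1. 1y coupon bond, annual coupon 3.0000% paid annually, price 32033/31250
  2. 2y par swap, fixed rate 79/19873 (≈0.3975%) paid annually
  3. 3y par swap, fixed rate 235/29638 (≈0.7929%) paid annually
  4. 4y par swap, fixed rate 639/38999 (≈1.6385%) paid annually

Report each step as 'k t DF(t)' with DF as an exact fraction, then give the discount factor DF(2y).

step 1 [1y] bond c/1=3/100: DF=(32033/31250 − 3/100·(0))/(1+3/100) = 622/625 ≈ 0.995200
step 2 [2y] swap r/1=79/19873: DF=(1 − 79/19873·(0.995200))/(1+79/19873) = 9921/10000 ≈ 0.992100
step 3 [3y] swap r/1=235/29638: DF=(1 − 235/29638·(0.995200+0.992100))/(1+235/29638) = 1953/2000 ≈ 0.976500
step 4 [4y] swap r/1=639/38999: DF=(1 − 639/38999·(0.995200+0.992100+0.976500))/(1+639/38999) = 9361/10000 ≈ 0.936100

1 1 622/625
2 2 9921/10000
3 3 1953/2000
4 4 9361/10000
DF(2y) = 9921/10000 ≈ 0.992100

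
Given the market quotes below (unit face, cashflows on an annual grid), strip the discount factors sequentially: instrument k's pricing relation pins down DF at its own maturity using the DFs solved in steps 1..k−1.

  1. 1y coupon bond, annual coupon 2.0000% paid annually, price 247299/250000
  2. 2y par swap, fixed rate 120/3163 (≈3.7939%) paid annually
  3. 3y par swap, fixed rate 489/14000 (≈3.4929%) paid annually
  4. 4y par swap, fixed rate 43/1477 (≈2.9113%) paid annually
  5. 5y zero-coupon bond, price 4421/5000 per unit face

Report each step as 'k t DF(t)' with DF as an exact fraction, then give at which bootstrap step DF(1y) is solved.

step 1 [1y] bond c/1=1/50: DF=(247299/250000 − 1/50·(0))/(1+1/50) = 4849/5000 ≈ 0.969800
step 2 [2y] swap r/1=120/3163: DF=(1 − 120/3163·(0.969800))/(1+120/3163) = 116/125 ≈ 0.928000
step 3 [3y] swap r/1=489/14000: DF=(1 − 489/14000·(0.969800+0.928000))/(1+489/14000) = 4511/5000 ≈ 0.902200
step 4 [4y] swap r/1=43/1477: DF=(1 − 43/1477·(0.969800+0.928000+0.902200))/(1+43/1477) = 357/400 ≈ 0.892500
step 5 [5y] zero: DF = P = 4421/5000 ≈ 0.884200

1 1 4849/5000
2 2 116/125
3 3 4511/5000
4 4 357/400
5 5 4421/5000
DF(1y) is solved at step 1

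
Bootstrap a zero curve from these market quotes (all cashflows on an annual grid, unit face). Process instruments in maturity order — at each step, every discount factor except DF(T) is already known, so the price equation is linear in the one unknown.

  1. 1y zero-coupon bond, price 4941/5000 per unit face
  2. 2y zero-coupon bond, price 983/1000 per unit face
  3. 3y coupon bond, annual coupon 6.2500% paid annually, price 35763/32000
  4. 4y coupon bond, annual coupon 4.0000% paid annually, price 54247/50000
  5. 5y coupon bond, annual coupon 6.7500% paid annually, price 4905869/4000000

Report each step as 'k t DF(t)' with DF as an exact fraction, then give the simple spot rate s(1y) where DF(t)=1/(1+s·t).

1 1 4941/5000
2 2 983/1000
3 3 9359/10000
4 4 4657/5000
5 5 4531/5000
s(1y) = (1/(4941/5000) − 1)/(1) = 59/4941 ≈ 1.1941%

step 1 [1y] zero: DF = P = 4941/5000 ≈ 0.988200
step 2 [2y] zero: DF = P = 983/1000 ≈ 0.983000
step 3 [3y] bond c/1=1/16: DF=(35763/32000 − 1/16·(0.988200+0.983000))/(1+1/16) = 9359/10000 ≈ 0.935900
step 4 [4y] bond c/1=1/25: DF=(54247/50000 − 1/25·(0.988200+0.983000+0.935900))/(1+1/25) = 4657/5000 ≈ 0.931400
step 5 [5y] bond c/1=27/400: DF=(4905869/4000000 − 27/400·(0.988200+0.983000+0.935900+0.931400))/(1+27/400) = 4531/5000 ≈ 0.906200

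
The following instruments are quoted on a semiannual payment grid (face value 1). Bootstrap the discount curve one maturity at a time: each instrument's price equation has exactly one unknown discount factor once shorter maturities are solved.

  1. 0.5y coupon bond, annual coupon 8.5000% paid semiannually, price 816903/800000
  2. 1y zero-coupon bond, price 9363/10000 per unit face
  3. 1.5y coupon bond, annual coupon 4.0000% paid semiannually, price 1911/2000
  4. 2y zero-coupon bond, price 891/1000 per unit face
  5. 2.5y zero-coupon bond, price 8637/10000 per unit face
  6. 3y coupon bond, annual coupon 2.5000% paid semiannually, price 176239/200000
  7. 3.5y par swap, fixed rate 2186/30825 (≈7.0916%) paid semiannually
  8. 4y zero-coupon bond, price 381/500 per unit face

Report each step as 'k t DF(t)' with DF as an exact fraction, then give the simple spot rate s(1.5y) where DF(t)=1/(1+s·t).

step 1 [0.5y] bond c/2=17/400: DF=(816903/800000 − 17/400·(0))/(1+17/400) = 1959/2000 ≈ 0.979500
step 2 [1y] zero: DF = P = 9363/10000 ≈ 0.936300
step 3 [1.5y] bond c/2=1/50: DF=(1911/2000 − 1/50·(0.979500+0.936300))/(1+1/50) = 562/625 ≈ 0.899200
step 4 [2y] zero: DF = P = 891/1000 ≈ 0.891000
step 5 [2.5y] zero: DF = P = 8637/10000 ≈ 0.863700
step 6 [3y] bond c/2=1/80: DF=(176239/200000 − 1/80·(0.979500+0.936300+0.899200+0.891000+0.863700))/(1+1/80) = 8139/10000 ≈ 0.813900
step 7 [3.5y] swap r/2=1093/30825: DF=(1 − 1093/30825·(0.979500+0.936300+0.899200+0.891000+0.863700+0.813900))/(1+1093/30825) = 3907/5000 ≈ 0.781400
step 8 [4y] zero: DF = P = 381/500 ≈ 0.762000

1 1/2 1959/2000
2 1 9363/10000
3 3/2 562/625
4 2 891/1000
5 5/2 8637/10000
6 3 8139/10000
7 7/2 3907/5000
8 4 381/500
s(1.5y) = (1/(562/625) − 1)/(3/2) = 21/281 ≈ 7.4733%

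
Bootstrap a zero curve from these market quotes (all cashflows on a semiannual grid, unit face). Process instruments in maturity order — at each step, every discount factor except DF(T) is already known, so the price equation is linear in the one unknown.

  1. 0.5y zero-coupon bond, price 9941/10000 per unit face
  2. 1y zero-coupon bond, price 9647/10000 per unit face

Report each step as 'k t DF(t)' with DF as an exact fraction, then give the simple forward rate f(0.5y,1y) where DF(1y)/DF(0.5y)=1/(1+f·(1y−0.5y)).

1 1/2 9941/10000
2 1 9647/10000
f(0.5y,1y) = ((9941/10000)/(9647/10000) − 1)/(1/2) = 588/9647 ≈ 6.0952%

step 1 [0.5y] zero: DF = P = 9941/10000 ≈ 0.994100
step 2 [1y] zero: DF = P = 9647/10000 ≈ 0.964700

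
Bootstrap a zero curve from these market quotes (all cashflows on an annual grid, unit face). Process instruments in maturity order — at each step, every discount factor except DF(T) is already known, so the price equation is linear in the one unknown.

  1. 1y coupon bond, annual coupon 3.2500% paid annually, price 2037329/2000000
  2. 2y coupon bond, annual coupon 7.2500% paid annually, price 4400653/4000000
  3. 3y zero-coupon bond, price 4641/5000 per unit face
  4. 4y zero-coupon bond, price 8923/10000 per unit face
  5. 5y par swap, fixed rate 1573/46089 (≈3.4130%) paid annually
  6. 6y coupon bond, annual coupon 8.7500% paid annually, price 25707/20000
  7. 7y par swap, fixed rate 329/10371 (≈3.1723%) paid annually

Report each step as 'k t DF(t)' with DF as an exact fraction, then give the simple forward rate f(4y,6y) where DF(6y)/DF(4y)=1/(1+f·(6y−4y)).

1 1 4933/5000
2 2 9591/10000
3 3 4641/5000
4 4 8923/10000
5 5 8427/10000
6 6 8111/10000
7 7 4013/5000
f(4y,6y) = ((8923/10000)/(8111/10000) − 1)/(2) = 406/8111 ≈ 5.0055%

step 1 [1y] bond c/1=13/400: DF=(2037329/2000000 − 13/400·(0))/(1+13/400) = 4933/5000 ≈ 0.986600
step 2 [2y] bond c/1=29/400: DF=(4400653/4000000 − 29/400·(0.986600))/(1+29/400) = 9591/10000 ≈ 0.959100
step 3 [3y] zero: DF = P = 4641/5000 ≈ 0.928200
step 4 [4y] zero: DF = P = 8923/10000 ≈ 0.892300
step 5 [5y] swap r/1=1573/46089: DF=(1 − 1573/46089·(0.986600+0.959100+0.928200+0.892300))/(1+1573/46089) = 8427/10000 ≈ 0.842700
step 6 [6y] bond c/1=7/80: DF=(25707/20000 − 7/80·(0.986600+0.959100+0.928200+0.892300+0.842700))/(1+7/80) = 8111/10000 ≈ 0.811100
step 7 [7y] swap r/1=329/10371: DF=(1 − 329/10371·(0.986600+0.959100+0.928200+0.892300+0.842700+0.811100))/(1+329/10371) = 4013/5000 ≈ 0.802600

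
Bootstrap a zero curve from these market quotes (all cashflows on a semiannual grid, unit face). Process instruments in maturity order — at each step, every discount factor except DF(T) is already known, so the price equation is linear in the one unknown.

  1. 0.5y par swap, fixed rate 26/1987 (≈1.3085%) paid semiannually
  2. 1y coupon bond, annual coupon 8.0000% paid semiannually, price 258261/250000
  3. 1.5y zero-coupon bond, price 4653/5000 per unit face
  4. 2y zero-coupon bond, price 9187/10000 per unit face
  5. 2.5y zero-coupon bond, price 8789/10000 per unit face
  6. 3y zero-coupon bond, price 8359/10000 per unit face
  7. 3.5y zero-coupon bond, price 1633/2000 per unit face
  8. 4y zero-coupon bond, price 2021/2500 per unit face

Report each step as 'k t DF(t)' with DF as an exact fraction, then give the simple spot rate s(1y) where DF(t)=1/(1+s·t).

step 1 [0.5y] swap r/2=13/1987: DF=(1 − 13/1987·(0))/(1+13/1987) = 1987/2000 ≈ 0.993500
step 2 [1y] bond c/2=1/25: DF=(258261/250000 − 1/25·(0.993500))/(1+1/25) = 9551/10000 ≈ 0.955100
step 3 [1.5y] zero: DF = P = 4653/5000 ≈ 0.930600
step 4 [2y] zero: DF = P = 9187/10000 ≈ 0.918700
step 5 [2.5y] zero: DF = P = 8789/10000 ≈ 0.878900
step 6 [3y] zero: DF = P = 8359/10000 ≈ 0.835900
step 7 [3.5y] zero: DF = P = 1633/2000 ≈ 0.816500
step 8 [4y] zero: DF = P = 2021/2500 ≈ 0.808400

1 1/2 1987/2000
2 1 9551/10000
3 3/2 4653/5000
4 2 9187/10000
5 5/2 8789/10000
6 3 8359/10000
7 7/2 1633/2000
8 4 2021/2500
s(1y) = (1/(9551/10000) − 1)/(1) = 449/9551 ≈ 4.7011%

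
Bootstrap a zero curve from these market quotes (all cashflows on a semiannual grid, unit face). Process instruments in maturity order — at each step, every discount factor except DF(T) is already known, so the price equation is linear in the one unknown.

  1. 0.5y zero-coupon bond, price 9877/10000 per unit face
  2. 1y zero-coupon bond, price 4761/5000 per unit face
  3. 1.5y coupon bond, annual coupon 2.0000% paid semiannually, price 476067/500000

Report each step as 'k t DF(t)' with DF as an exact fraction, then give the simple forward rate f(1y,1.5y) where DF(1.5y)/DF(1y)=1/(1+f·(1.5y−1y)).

step 1 [0.5y] zero: DF = P = 9877/10000 ≈ 0.987700
step 2 [1y] zero: DF = P = 4761/5000 ≈ 0.952200
step 3 [1.5y] bond c/2=1/100: DF=(476067/500000 − 1/100·(0.987700+0.952200))/(1+1/100) = 1847/2000 ≈ 0.923500

1 1/2 9877/10000
2 1 4761/5000
3 3/2 1847/2000
f(1y,1.5y) = ((4761/5000)/(1847/2000) − 1)/(1/2) = 574/9235 ≈ 6.2155%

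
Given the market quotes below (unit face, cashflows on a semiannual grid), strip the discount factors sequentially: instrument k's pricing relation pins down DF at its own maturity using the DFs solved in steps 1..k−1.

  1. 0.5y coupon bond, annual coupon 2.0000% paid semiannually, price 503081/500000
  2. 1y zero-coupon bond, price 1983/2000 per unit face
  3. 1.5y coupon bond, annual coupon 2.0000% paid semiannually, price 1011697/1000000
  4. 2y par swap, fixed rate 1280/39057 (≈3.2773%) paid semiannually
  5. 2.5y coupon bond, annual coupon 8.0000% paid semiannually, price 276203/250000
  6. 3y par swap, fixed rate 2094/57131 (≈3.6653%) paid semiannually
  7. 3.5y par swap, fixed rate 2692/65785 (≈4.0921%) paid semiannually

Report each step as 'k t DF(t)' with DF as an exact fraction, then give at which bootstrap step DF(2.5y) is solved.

step 1 [0.5y] bond c/2=1/100: DF=(503081/500000 − 1/100·(0))/(1+1/100) = 4981/5000 ≈ 0.996200
step 2 [1y] zero: DF = P = 1983/2000 ≈ 0.991500
step 3 [1.5y] bond c/2=1/100: DF=(1011697/1000000 − 1/100·(0.996200+0.991500))/(1+1/100) = 491/500 ≈ 0.982000
step 4 [2y] swap r/2=640/39057: DF=(1 − 640/39057·(0.996200+0.991500+0.982000))/(1+640/39057) = 117/125 ≈ 0.936000
step 5 [2.5y] bond c/2=1/25: DF=(276203/250000 − 1/25·(0.996200+0.991500+0.982000+0.936000))/(1+1/25) = 9121/10000 ≈ 0.912100
step 6 [3y] swap r/2=1047/57131: DF=(1 − 1047/57131·(0.996200+0.991500+0.982000+0.936000+0.912100))/(1+1047/57131) = 8953/10000 ≈ 0.895300
step 7 [3.5y] swap r/2=1346/65785: DF=(1 − 1346/65785·(0.996200+0.991500+0.982000+0.936000+0.912100+0.895300))/(1+1346/65785) = 4327/5000 ≈ 0.865400

1 1/2 4981/5000
2 1 1983/2000
3 3/2 491/500
4 2 117/125
5 5/2 9121/10000
6 3 8953/10000
7 7/2 4327/5000
DF(2.5y) is solved at step 5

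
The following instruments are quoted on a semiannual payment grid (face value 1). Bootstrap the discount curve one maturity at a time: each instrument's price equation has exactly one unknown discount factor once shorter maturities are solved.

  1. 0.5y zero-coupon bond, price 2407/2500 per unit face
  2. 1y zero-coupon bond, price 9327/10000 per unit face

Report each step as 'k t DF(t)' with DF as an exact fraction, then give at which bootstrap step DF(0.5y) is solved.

1 1/2 2407/2500
2 1 9327/10000
DF(0.5y) is solved at step 1

step 1 [0.5y] zero: DF = P = 2407/2500 ≈ 0.962800
step 2 [1y] zero: DF = P = 9327/10000 ≈ 0.932700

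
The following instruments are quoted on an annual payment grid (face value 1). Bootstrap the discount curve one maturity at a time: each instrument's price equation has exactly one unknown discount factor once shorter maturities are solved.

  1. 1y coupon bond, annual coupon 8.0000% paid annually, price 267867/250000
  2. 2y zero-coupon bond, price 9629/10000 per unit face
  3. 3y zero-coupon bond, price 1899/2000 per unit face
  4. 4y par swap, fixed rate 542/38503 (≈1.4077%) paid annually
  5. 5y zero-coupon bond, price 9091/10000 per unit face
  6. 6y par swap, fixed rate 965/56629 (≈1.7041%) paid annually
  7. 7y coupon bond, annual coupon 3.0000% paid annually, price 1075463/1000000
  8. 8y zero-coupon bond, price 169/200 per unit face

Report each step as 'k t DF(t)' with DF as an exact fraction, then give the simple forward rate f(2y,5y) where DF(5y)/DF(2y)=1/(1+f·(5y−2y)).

step 1 [1y] bond c/1=2/25: DF=(267867/250000 − 2/25·(0))/(1+2/25) = 9921/10000 ≈ 0.992100
step 2 [2y] zero: DF = P = 9629/10000 ≈ 0.962900
step 3 [3y] zero: DF = P = 1899/2000 ≈ 0.949500
step 4 [4y] swap r/1=542/38503: DF=(1 − 542/38503·(0.992100+0.962900+0.949500))/(1+542/38503) = 4729/5000 ≈ 0.945800
step 5 [5y] zero: DF = P = 9091/10000 ≈ 0.909100
step 6 [6y] swap r/1=965/56629: DF=(1 − 965/56629·(0.992100+0.962900+0.949500+0.945800+0.909100))/(1+965/56629) = 1807/2000 ≈ 0.903500
step 7 [7y] bond c/1=3/100: DF=(1075463/1000000 − 3/100·(0.992100+0.962900+0.949500+0.945800+0.909100+0.903500))/(1+3/100) = 1099/1250 ≈ 0.879200
step 8 [8y] zero: DF = P = 169/200 ≈ 0.845000

1 1 9921/10000
2 2 9629/10000
3 3 1899/2000
4 4 4729/5000
5 5 9091/10000
6 6 1807/2000
7 7 1099/1250
8 8 169/200
f(2y,5y) = ((9629/10000)/(9091/10000) − 1)/(3) = 538/27273 ≈ 1.9726%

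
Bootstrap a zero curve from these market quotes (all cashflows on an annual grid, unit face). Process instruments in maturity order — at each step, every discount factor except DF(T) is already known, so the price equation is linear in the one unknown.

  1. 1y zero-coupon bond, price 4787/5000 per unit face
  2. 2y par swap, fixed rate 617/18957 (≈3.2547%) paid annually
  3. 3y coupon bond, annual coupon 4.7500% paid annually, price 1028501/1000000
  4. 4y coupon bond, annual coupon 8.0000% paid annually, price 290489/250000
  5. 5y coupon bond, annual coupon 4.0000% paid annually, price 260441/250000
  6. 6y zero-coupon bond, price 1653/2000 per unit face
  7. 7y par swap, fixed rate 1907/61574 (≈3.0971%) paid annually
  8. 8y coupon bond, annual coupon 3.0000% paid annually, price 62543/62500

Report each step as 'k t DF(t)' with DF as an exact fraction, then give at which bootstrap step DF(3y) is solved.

1 1 4787/5000
2 2 9383/10000
3 3 8959/10000
4 4 8691/10000
5 5 8609/10000
6 6 1653/2000
7 7 8093/10000
8 8 3961/5000
DF(3y) is solved at step 3

step 1 [1y] zero: DF = P = 4787/5000 ≈ 0.957400
step 2 [2y] swap r/1=617/18957: DF=(1 − 617/18957·(0.957400))/(1+617/18957) = 9383/10000 ≈ 0.938300
step 3 [3y] bond c/1=19/400: DF=(1028501/1000000 − 19/400·(0.957400+0.938300))/(1+19/400) = 8959/10000 ≈ 0.895900
step 4 [4y] bond c/1=2/25: DF=(290489/250000 − 2/25·(0.957400+0.938300+0.895900))/(1+2/25) = 8691/10000 ≈ 0.869100
step 5 [5y] bond c/1=1/25: DF=(260441/250000 − 1/25·(0.957400+0.938300+0.895900+0.869100))/(1+1/25) = 8609/10000 ≈ 0.860900
step 6 [6y] zero: DF = P = 1653/2000 ≈ 0.826500
step 7 [7y] swap r/1=1907/61574: DF=(1 − 1907/61574·(0.957400+0.938300+0.895900+0.869100+0.860900+0.826500))/(1+1907/61574) = 8093/10000 ≈ 0.809300
step 8 [8y] bond c/1=3/100: DF=(62543/62500 − 3/100·(0.957400+0.938300+0.895900+0.869100+0.860900+0.826500+0.809300))/(1+3/100) = 3961/5000 ≈ 0.792200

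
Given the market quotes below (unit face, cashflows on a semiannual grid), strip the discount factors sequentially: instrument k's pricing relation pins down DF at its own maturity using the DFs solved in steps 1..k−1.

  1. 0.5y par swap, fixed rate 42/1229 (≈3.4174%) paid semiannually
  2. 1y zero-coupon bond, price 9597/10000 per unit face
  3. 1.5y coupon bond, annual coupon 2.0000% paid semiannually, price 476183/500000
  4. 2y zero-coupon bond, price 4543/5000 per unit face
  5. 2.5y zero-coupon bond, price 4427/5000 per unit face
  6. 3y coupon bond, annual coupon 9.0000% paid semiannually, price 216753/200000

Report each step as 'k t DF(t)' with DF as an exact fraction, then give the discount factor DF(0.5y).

step 1 [0.5y] swap r/2=21/1229: DF=(1 − 21/1229·(0))/(1+21/1229) = 1229/1250 ≈ 0.983200
step 2 [1y] zero: DF = P = 9597/10000 ≈ 0.959700
step 3 [1.5y] bond c/2=1/100: DF=(476183/500000 − 1/100·(0.983200+0.959700))/(1+1/100) = 9237/10000 ≈ 0.923700
step 4 [2y] zero: DF = P = 4543/5000 ≈ 0.908600
step 5 [2.5y] zero: DF = P = 4427/5000 ≈ 0.885400
step 6 [3y] bond c/2=9/200: DF=(216753/200000 − 9/200·(0.983200+0.959700+0.923700+0.908600+0.885400))/(1+9/200) = 2091/2500 ≈ 0.836400

1 1/2 1229/1250
2 1 9597/10000
3 3/2 9237/10000
4 2 4543/5000
5 5/2 4427/5000
6 3 2091/2500
DF(0.5y) = 1229/1250 ≈ 0.983200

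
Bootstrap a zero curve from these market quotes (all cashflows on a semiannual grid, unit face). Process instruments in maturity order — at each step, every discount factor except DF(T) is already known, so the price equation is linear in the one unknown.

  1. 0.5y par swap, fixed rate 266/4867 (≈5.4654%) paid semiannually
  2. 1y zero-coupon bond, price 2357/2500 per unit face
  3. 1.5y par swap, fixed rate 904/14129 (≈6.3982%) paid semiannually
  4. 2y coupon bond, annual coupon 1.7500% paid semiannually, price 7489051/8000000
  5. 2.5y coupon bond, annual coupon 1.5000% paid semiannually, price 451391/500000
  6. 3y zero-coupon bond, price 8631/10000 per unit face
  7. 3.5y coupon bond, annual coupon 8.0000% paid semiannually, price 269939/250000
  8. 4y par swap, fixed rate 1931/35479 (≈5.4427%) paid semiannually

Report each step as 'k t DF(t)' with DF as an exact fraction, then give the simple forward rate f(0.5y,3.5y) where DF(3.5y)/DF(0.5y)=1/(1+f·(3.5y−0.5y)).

step 1 [0.5y] swap r/2=133/4867: DF=(1 − 133/4867·(0))/(1+133/4867) = 4867/5000 ≈ 0.973400
step 2 [1y] zero: DF = P = 2357/2500 ≈ 0.942800
step 3 [1.5y] swap r/2=452/14129: DF=(1 − 452/14129·(0.973400+0.942800))/(1+452/14129) = 1137/1250 ≈ 0.909600
step 4 [2y] bond c/2=7/800: DF=(7489051/8000000 − 7/800·(0.973400+0.942800+0.909600))/(1+7/800) = 1807/2000 ≈ 0.903500
step 5 [2.5y] bond c/2=3/400: DF=(451391/500000 − 3/400·(0.973400+0.942800+0.909600+0.903500))/(1+3/400) = 8683/10000 ≈ 0.868300
step 6 [3y] zero: DF = P = 8631/10000 ≈ 0.863100
step 7 [3.5y] bond c/2=1/25: DF=(269939/250000 − 1/25·(0.973400+0.942800+0.909600+0.903500+0.868300+0.863100))/(1+1/25) = 4141/5000 ≈ 0.828200
step 8 [4y] swap r/2=1931/70958: DF=(1 − 1931/70958·(0.973400+0.942800+0.909600+0.903500+0.868300+0.863100+0.828200))/(1+1931/70958) = 8069/10000 ≈ 0.806900

1 1/2 4867/5000
2 1 2357/2500
3 3/2 1137/1250
4 2 1807/2000
5 5/2 8683/10000
6 3 8631/10000
7 7/2 4141/5000
8 4 8069/10000
f(0.5y,3.5y) = ((4867/5000)/(4141/5000) − 1)/(3) = 242/4141 ≈ 5.8440%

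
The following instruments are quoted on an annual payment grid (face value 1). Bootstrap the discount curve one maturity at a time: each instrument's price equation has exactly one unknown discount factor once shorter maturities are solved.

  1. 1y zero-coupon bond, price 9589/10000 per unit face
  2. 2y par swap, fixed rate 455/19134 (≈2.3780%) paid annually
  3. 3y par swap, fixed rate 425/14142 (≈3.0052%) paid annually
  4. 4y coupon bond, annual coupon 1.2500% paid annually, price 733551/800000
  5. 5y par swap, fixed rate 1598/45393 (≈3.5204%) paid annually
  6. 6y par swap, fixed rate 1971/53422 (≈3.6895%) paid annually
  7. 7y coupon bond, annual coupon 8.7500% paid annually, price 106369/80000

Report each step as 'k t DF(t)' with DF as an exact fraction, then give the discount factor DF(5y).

1 1 9589/10000
2 2 1909/2000
3 3 183/200
4 4 8707/10000
5 5 4201/5000
6 6 8029/10000
7 7 991/1250
DF(5y) = 4201/5000 ≈ 0.840200

step 1 [1y] zero: DF = P = 9589/10000 ≈ 0.958900
step 2 [2y] swap r/1=455/19134: DF=(1 − 455/19134·(0.958900))/(1+455/19134) = 1909/2000 ≈ 0.954500
step 3 [3y] swap r/1=425/14142: DF=(1 − 425/14142·(0.958900+0.954500))/(1+425/14142) = 183/200 ≈ 0.915000
step 4 [4y] bond c/1=1/80: DF=(733551/800000 − 1/80·(0.958900+0.954500+0.915000))/(1+1/80) = 8707/10000 ≈ 0.870700
step 5 [5y] swap r/1=1598/45393: DF=(1 − 1598/45393·(0.958900+0.954500+0.915000+0.870700))/(1+1598/45393) = 4201/5000 ≈ 0.840200
step 6 [6y] swap r/1=1971/53422: DF=(1 − 1971/53422·(0.958900+0.954500+0.915000+0.870700+0.840200))/(1+1971/53422) = 8029/10000 ≈ 0.802900
step 7 [7y] bond c/1=7/80: DF=(106369/80000 − 7/80·(0.958900+0.954500+0.915000+0.870700+0.840200+0.802900))/(1+7/80) = 991/1250 ≈ 0.792800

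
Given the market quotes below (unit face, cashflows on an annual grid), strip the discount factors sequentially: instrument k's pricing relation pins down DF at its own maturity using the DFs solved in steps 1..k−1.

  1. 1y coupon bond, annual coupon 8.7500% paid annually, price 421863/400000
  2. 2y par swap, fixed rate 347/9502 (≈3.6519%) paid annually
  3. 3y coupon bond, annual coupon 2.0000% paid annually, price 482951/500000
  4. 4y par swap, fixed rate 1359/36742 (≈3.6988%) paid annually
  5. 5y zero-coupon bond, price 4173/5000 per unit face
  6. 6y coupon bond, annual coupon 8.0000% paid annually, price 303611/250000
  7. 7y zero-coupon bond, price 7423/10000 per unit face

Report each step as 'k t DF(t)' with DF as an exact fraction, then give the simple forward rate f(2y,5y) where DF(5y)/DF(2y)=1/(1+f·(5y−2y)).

1 1 4849/5000
2 2 4653/5000
3 3 9097/10000
4 4 8641/10000
5 5 4173/5000
6 6 1581/2000
7 7 7423/10000
f(2y,5y) = ((4653/5000)/(4173/5000) − 1)/(3) = 160/4173 ≈ 3.8342%

step 1 [1y] bond c/1=7/80: DF=(421863/400000 − 7/80·(0))/(1+7/80) = 4849/5000 ≈ 0.969800
step 2 [2y] swap r/1=347/9502: DF=(1 − 347/9502·(0.969800))/(1+347/9502) = 4653/5000 ≈ 0.930600
step 3 [3y] bond c/1=1/50: DF=(482951/500000 − 1/50·(0.969800+0.930600))/(1+1/50) = 9097/10000 ≈ 0.909700
step 4 [4y] swap r/1=1359/36742: DF=(1 − 1359/36742·(0.969800+0.930600+0.909700))/(1+1359/36742) = 8641/10000 ≈ 0.864100
step 5 [5y] zero: DF = P = 4173/5000 ≈ 0.834600
step 6 [6y] bond c/1=2/25: DF=(303611/250000 − 2/25·(0.969800+0.930600+0.909700+0.864100+0.834600))/(1+2/25) = 1581/2000 ≈ 0.790500
step 7 [7y] zero: DF = P = 7423/10000 ≈ 0.742300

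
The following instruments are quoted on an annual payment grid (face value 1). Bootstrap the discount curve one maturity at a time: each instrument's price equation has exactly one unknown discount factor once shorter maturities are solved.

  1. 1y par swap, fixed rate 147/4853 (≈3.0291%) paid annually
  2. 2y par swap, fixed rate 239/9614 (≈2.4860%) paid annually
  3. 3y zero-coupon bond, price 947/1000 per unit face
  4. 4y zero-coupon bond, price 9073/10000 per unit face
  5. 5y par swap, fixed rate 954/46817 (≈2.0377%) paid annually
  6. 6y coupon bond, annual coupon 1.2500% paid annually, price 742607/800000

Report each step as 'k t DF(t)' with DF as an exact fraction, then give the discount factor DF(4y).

1 1 4853/5000
2 2 4761/5000
3 3 947/1000
4 4 9073/10000
5 5 4523/5000
6 6 859/1000
DF(4y) = 9073/10000 ≈ 0.907300

step 1 [1y] swap r/1=147/4853: DF=(1 − 147/4853·(0))/(1+147/4853) = 4853/5000 ≈ 0.970600
step 2 [2y] swap r/1=239/9614: DF=(1 − 239/9614·(0.970600))/(1+239/9614) = 4761/5000 ≈ 0.952200
step 3 [3y] zero: DF = P = 947/1000 ≈ 0.947000
step 4 [4y] zero: DF = P = 9073/10000 ≈ 0.907300
step 5 [5y] swap r/1=954/46817: DF=(1 − 954/46817·(0.970600+0.952200+0.947000+0.907300))/(1+954/46817) = 4523/5000 ≈ 0.904600
step 6 [6y] bond c/1=1/80: DF=(742607/800000 − 1/80·(0.970600+0.952200+0.947000+0.907300+0.904600))/(1+1/80) = 859/1000 ≈ 0.859000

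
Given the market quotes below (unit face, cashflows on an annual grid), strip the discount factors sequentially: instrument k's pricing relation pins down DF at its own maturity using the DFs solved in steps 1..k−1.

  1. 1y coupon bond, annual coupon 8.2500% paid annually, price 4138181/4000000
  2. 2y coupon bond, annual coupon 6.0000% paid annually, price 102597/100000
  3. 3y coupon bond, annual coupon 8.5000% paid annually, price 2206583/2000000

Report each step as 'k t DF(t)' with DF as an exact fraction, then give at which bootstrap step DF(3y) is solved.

1 1 9557/10000
2 2 4569/5000
3 3 544/625
DF(3y) is solved at step 3

step 1 [1y] bond c/1=33/400: DF=(4138181/4000000 − 33/400·(0))/(1+33/400) = 9557/10000 ≈ 0.955700
step 2 [2y] bond c/1=3/50: DF=(102597/100000 − 3/50·(0.955700))/(1+3/50) = 4569/5000 ≈ 0.913800
step 3 [3y] bond c/1=17/200: DF=(2206583/2000000 − 17/200·(0.955700+0.913800))/(1+17/200) = 544/625 ≈ 0.870400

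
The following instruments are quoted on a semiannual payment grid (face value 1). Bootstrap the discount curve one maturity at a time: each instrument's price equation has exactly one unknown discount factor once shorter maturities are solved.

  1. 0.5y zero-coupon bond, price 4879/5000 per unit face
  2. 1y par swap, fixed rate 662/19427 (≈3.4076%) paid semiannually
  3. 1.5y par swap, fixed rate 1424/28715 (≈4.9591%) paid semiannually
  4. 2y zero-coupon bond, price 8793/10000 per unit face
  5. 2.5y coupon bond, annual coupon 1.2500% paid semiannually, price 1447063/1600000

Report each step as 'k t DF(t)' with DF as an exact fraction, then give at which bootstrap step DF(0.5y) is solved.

1 1/2 4879/5000
2 1 9669/10000
3 3/2 1161/1250
4 2 8793/10000
5 5/2 1751/2000
DF(0.5y) is solved at step 1

step 1 [0.5y] zero: DF = P = 4879/5000 ≈ 0.975800
step 2 [1y] swap r/2=331/19427: DF=(1 − 331/19427·(0.975800))/(1+331/19427) = 9669/10000 ≈ 0.966900
step 3 [1.5y] swap r/2=712/28715: DF=(1 − 712/28715·(0.975800+0.966900))/(1+712/28715) = 1161/1250 ≈ 0.928800
step 4 [2y] zero: DF = P = 8793/10000 ≈ 0.879300
step 5 [2.5y] bond c/2=1/160: DF=(1447063/1600000 − 1/160·(0.975800+0.966900+0.928800+0.879300))/(1+1/160) = 1751/2000 ≈ 0.875500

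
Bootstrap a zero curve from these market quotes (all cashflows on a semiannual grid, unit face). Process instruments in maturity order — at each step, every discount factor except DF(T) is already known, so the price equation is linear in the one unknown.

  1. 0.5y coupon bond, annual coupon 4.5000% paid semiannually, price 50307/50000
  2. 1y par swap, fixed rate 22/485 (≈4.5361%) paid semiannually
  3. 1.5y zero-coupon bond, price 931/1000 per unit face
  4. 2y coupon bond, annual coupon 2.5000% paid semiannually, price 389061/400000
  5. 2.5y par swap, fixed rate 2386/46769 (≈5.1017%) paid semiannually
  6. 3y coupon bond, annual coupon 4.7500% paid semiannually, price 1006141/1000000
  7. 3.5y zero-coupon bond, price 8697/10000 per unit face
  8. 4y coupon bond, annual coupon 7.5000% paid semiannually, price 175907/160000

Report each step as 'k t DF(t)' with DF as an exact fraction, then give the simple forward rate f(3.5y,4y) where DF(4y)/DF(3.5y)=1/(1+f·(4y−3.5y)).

step 1 [0.5y] bond c/2=9/400: DF=(50307/50000 − 9/400·(0))/(1+9/400) = 123/125 ≈ 0.984000
step 2 [1y] swap r/2=11/485: DF=(1 − 11/485·(0.984000))/(1+11/485) = 239/250 ≈ 0.956000
step 3 [1.5y] zero: DF = P = 931/1000 ≈ 0.931000
step 4 [2y] bond c/2=1/80: DF=(389061/400000 − 1/80·(0.984000+0.956000+0.931000))/(1+1/80) = 2313/2500 ≈ 0.925200
step 5 [2.5y] swap r/2=1193/46769: DF=(1 − 1193/46769·(0.984000+0.956000+0.931000+0.925200))/(1+1193/46769) = 8807/10000 ≈ 0.880700
step 6 [3y] bond c/2=19/800: DF=(1006141/1000000 − 19/800·(0.984000+0.956000+0.931000+0.925200+0.880700))/(1+19/800) = 8743/10000 ≈ 0.874300
step 7 [3.5y] zero: DF = P = 8697/10000 ≈ 0.869700
step 8 [4y] bond c/2=3/80: DF=(175907/160000 − 3/80·(0.984000+0.956000+0.931000+0.925200+0.880700+0.874300+0.869700))/(1+3/80) = 2069/2500 ≈ 0.827600

1 1/2 123/125
2 1 239/250
3 3/2 931/1000
4 2 2313/2500
5 5/2 8807/10000
6 3 8743/10000
7 7/2 8697/10000
8 4 2069/2500
f(3.5y,4y) = ((8697/10000)/(2069/2500) − 1)/(1/2) = 421/4138 ≈ 10.1740%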